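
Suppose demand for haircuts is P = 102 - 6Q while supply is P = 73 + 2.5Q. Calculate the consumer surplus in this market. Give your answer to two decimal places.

34.92

Set 102 - 6Q = 73 + 2.5Q, which gives 29 = 8.5Q, so Q* = 3.4118 and P* = 102 - 6(3.4118) = 81.5294.
Consumer surplus is the triangle under demand above P*: (1/2)(3.4118)(102 - 81.5294) = (1/2)(3.4118)(20.4706) = 34.9204.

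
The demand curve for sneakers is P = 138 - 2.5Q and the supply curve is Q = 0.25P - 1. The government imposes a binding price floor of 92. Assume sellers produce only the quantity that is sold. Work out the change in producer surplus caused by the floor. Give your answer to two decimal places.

Rewriting supply in inverse form: P = 4 + 4Q.
Without the control, 138 - 2.5Q = 4 + 4Q so Q* = 20.6154 and P* = 86.4615.
At P = 92, buyers demand (138 - 92)/2.5 = 18.4 while sellers would supply more, so the quantity traded is 18.4 at price 92.
PS goes from (1/2)(20.6154)(82.4615) = 849.9882 to 942.08 (computed as (92 - 4)(18.4) - (1/2)(4)(18.4)^2), a change of 92.0918.

92.09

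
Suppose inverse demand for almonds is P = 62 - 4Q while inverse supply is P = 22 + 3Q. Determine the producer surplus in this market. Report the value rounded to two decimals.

48.98

Set 62 - 4Q = 22 + 3Q, which gives 40 = 7Q, so Q* = 5.7143 and P* = 62 - 4(5.7143) = 39.1429.
Producer surplus is the triangle above supply below P*: (1/2)(5.7143)(39.1429 - 22) = (1/2)(5.7143)(17.1429) = 48.9796.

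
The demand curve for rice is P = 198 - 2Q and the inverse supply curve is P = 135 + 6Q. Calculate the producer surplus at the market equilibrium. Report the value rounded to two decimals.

Equilibrium: 198 - 2Q = 135 + 6Q, so Q* = 7.875 and P* = 182.25.
The supply curve's price intercept is 135, so PS = (1/2)(Q*)(P* - 135) = (1/2)(7.875)(47.25) = 186.0469.

186.05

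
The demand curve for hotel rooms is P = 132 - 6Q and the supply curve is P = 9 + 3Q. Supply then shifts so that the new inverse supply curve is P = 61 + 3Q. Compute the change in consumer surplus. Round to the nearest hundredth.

-373.63

Initial equilibrium: Q_0 = 13.6667, P_0 = 50; CS_0 = (1/2)(13.6667)(82) = 560.3333, PS_0 = (1/2)(13.6667)(41) = 280.1667.
New equilibrium: 132 - 6Q = 61 + 3Q gives Q_1 = 7.8889, P_1 = 84.6667; CS_1 = 186.7037, PS_1 = 93.3519.
Change in consumer surplus = 186.7037 - 560.3333 = -373.6296.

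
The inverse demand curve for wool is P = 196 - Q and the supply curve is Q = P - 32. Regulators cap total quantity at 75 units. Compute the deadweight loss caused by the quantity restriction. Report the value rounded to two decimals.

49.00

Rewriting supply in inverse form: P = 32 + Q.
Unrestricted equilibrium: Q* = (196 - 32)/(1 + 1) = 82.
At Q = 75 the demand price is 196 - (75) = 121 and the supply price is 32 + (75) = 107.
DWL = (1/2)(gap between curves at 75) x (Q* - 75) = (1/2)(14)(7) = 49.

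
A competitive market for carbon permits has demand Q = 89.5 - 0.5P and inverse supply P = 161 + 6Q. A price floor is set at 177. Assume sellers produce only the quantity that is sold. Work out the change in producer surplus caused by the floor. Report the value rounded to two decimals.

-2.19

Rewriting demand in inverse form: P = 179 - 2Q.
Without the control, 179 - 2Q = 161 + 6Q so Q* = 2.25 and P* = 174.5.
At the floor price 177, quantity demanded is (179 - 177)/2 = 1; demand is the short side, so Q = 1 trades at P = 177.
PS goes from (1/2)(2.25)(13.5) = 15.1875 to 13 (computed as (177 - 161)(1) - (1/2)(6)(1)^2), a change of -2.1875.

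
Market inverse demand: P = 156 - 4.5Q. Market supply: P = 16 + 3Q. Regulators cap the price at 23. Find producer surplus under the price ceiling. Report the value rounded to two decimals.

Free-market equilibrium: 156 - 4.5Q = 16 + 3Q gives Q* = 18.6667, P* = 72.
At P = 23, sellers supply (23 - 16)/3 = 2.3333 while buyers want more, so the quantity traded is 2.3333 at price 23.
PS is the triangle above supply below 23: (1/2)(2.3333)(23 - 16) = 8.1667.

8.17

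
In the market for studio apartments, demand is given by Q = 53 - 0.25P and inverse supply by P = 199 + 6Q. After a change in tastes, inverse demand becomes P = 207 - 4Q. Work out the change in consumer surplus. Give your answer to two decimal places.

-2.10

Rewriting demand in inverse form: P = 212 - 4Q.
Initial equilibrium: Q_0 = 1.3, P_0 = 206.8; CS_0 = (1/2)(1.3)(5.2) = 3.38, PS_0 = (1/2)(1.3)(7.8) = 5.07.
New equilibrium: 207 - 4Q = 199 + 6Q gives Q_1 = 0.8, P_1 = 203.8; CS_1 = 1.28, PS_1 = 1.92.
Change in consumer surplus = 1.28 - 3.38 = -2.1.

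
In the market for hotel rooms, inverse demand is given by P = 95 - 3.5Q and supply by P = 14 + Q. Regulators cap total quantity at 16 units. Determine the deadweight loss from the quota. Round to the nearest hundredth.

9.00

Without the quota, 95 - 3.5Q = 14 + Q gives Q* = 18.
At Q = 16 the demand price is 95 - 3.5(16) = 39 and the supply price is 14 + (16) = 30.
Deadweight loss is the triangle between the curves from 16 to 18: (1/2)(39 - 30)(18 - 16) = 9.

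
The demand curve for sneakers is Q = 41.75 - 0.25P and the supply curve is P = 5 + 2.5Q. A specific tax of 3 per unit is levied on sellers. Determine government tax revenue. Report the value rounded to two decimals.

Rewriting demand in inverse form: P = 167 - 4Q.
Without the tax, 167 - 4Q = 5 + 2.5Q so Q* = 24.9231 and P* = 67.3077.
A tax on sellers shifts supply up by 3: 167 - 4Q = 5 + 2.5Q + 3, so Q_t = 24.4615. Buyers pay P_b = 69.1538; sellers receive P_s = P_b - 3 = 66.1538.
Tax revenue = t x Q_t = 3 x 24.4615 = 73.3846.

73.38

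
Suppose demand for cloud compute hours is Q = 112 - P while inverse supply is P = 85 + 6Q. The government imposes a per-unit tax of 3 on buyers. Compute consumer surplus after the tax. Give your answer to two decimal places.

Rewriting demand in inverse form: P = 112 - Q.
Without the tax, 112 - Q = 85 + 6Q so Q* = 3.8571 and P* = 108.1429.
A tax on buyers shifts demand down by 3: (112 - 3) - Q = 85 + 6Q, so Q_t = 3.4286. Buyers pay P_b = 108.5714; sellers receive P_s = P_b - 3 = 105.5714.
Consumer surplus is the triangle under demand above P_b: (1/2)(3.4286)(112 - 108.5714) = 5.8776.

5.88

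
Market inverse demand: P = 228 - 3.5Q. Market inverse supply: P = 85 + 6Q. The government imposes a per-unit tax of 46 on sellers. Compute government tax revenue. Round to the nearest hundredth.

Without the tax, 228 - 3.5Q = 85 + 6Q so Q* = 15.0526 and P* = 175.3158.
With the tax, sellers need 46 more per unit: 228 - 3.5Q = 85 + 6Q + 46, so Q_t = 10.2105. Buyers pay P_b = 192.2632; sellers receive P_s = P_b - 46 = 146.2632.
Revenue is the tax times quantity traded: 46 x 10.2105 = 469.6842.

469.68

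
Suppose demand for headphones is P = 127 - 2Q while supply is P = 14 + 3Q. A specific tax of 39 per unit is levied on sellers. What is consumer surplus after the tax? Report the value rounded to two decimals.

219.04

Without the tax, 127 - 2Q = 14 + 3Q so Q* = 22.6 and P* = 81.8.
With the tax, sellers need 39 more per unit: 127 - 2Q = 14 + 3Q + 39, so Q_t = 14.8. Buyers pay P_b = 97.4; sellers receive P_s = P_b - 39 = 58.4.
CS = (1/2)(Q_t)(127 - P_b) = (1/2)(14.8)(29.6) = 219.04.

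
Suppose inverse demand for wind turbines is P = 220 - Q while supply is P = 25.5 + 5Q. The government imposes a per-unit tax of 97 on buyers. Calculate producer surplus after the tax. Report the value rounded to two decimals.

660.16

Without the tax, 220 - Q = 25.5 + 5Q so Q* = 32.4167 and P* = 187.5833.
With the tax, buyers' net willingness to pay falls by 97: (220 - 97) - Q = 25.5 + 5Q, so Q_t = 16.25. Buyers pay P_b = 203.75; sellers receive P_s = P_b - 97 = 106.75.
Producer surplus is the triangle above supply below P_s: (1/2)(16.25)(106.75 - 25.5) = 660.1562.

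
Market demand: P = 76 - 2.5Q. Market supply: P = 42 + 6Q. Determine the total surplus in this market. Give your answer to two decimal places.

Equilibrium: 76 - 2.5Q = 42 + 6Q, so Q* = 4 and P* = 66.
Total surplus is the full triangle between the curves from 0 to Q*: (1/2)(4)(76 - 42) = 68.

68.00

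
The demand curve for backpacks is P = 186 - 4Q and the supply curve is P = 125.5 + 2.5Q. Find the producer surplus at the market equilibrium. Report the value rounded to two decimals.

108.29

Set 186 - 4Q = 125.5 + 2.5Q, which gives 60.5 = 6.5Q, so Q* = 9.3077 and P* = 186 - 4(9.3077) = 148.7692.
Producer surplus is the triangle above supply below P*: (1/2)(9.3077)(148.7692 - 125.5) = (1/2)(9.3077)(23.2692) = 108.2914.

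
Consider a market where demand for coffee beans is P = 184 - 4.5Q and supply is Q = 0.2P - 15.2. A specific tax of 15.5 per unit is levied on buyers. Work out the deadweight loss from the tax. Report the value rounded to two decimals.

Rewriting supply in inverse form: P = 76 + 5Q.
Without the tax, 184 - 4.5Q = 76 + 5Q so Q* = 11.3684 and P* = 132.8421.
With the tax, buyers' net willingness to pay falls by 15.5: (184 - 15.5) - 4.5Q = 76 + 5Q, so Q_t = 9.7368. Buyers pay P_b = 140.1842; sellers receive P_s = P_b - 15.5 = 124.6842.
Deadweight loss is the triangle between the curves from Q_t to Q*: (1/2)(11.3684 - 9.7368)(15.5) = 12.6447.

12.64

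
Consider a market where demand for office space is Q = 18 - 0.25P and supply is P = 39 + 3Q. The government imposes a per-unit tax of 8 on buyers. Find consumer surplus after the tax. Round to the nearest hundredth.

25.51

Rewriting demand in inverse form: P = 72 - 4Q.
Without the tax, 72 - 4Q = 39 + 3Q so Q* = 4.7143 and P* = 53.1429.
With the tax, buyers' net willingness to pay falls by 8: (72 - 8) - 4Q = 39 + 3Q, so Q_t = 3.5714. Buyers pay P_b = 57.7143; sellers receive P_s = P_b - 8 = 49.7143.
CS = (1/2)(Q_t)(72 - P_b) = (1/2)(3.5714)(14.2857) = 25.5102.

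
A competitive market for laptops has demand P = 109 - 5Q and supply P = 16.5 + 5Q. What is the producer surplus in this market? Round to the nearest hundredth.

213.91

Equilibrium: 109 - 5Q = 16.5 + 5Q, so Q* = 9.25 and P* = 62.75.
Producer surplus is the triangle above supply below P*: (1/2)(9.25)(62.75 - 16.5) = (1/2)(9.25)(46.25) = 213.9062.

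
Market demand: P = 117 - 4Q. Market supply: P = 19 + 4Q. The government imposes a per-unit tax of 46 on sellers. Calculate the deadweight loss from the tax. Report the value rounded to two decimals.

132.25

Pre-tax equilibrium: 117 - 4Q = 19 + 4Q gives Q* = 12.25, P* = 68.
With the tax, sellers need 46 more per unit: 117 - 4Q = 19 + 4Q + 46, so Q_t = 6.5. Buyers pay P_b = 91; sellers receive P_s = P_b - 46 = 45.
The welfare triangle lost has base Q* - Q_t = 5.75 and height t = 46, so DWL = (1/2)(5.75)(46) = 132.25.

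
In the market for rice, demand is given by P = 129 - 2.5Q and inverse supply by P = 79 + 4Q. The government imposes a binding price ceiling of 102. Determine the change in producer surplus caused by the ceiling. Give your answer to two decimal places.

-52.22

Free-market equilibrium: 129 - 2.5Q = 79 + 4Q gives Q* = 7.6923, P* = 109.7692.
At P = 102, sellers supply (102 - 79)/4 = 5.75 while buyers want more, so the quantity traded is 5.75 at price 102.
PS goes from (1/2)(7.6923)(30.7692) = 118.3432 to 66.125 (computed as (102 - 79)(5.75) - (1/2)(4)(5.75)^2), a change of -52.2182.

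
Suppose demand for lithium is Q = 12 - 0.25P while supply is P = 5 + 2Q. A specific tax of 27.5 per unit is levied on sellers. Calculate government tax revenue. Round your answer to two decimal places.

71.04

Rewriting demand in inverse form: P = 48 - 4Q.
Pre-tax equilibrium: 48 - 4Q = 5 + 2Q gives Q* = 7.1667, P* = 19.3333.
A tax on sellers shifts supply up by 27.5: 48 - 4Q = 5 + 2Q + 27.5, so Q_t = 2.5833. Buyers pay P_b = 37.6667; sellers receive P_s = P_b - 27.5 = 10.1667.
Revenue is the tax times quantity traded: 27.5 x 2.5833 = 71.0417.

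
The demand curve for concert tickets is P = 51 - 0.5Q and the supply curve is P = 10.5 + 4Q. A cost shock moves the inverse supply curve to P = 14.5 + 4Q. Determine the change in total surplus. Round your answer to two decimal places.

-34.22

Initial equilibrium: Q_0 = 9, P_0 = 46.5; CS_0 = (1/2)(9)(4.5) = 20.25, PS_0 = (1/2)(9)(36) = 162.
New equilibrium: 51 - 0.5Q = 14.5 + 4Q gives Q_1 = 8.1111, P_1 = 46.9444; CS_1 = 16.4475, PS_1 = 131.5802.
Change in total surplus = (16.4475 + 131.5802) - (20.25 + 162) = -34.2222.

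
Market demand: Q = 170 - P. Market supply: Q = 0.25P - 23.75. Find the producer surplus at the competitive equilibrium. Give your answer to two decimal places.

Rewriting demand in inverse form: P = 170 - Q.
Rewriting supply in inverse form: P = 95 + 4Q.
Setting demand equal to supply, 75 = 5Q, so Q* = 15 and P* = 155.
PS is the area between P* and the supply curve from 0 to Q*: (1/2)(15)(60) = 450.

450.00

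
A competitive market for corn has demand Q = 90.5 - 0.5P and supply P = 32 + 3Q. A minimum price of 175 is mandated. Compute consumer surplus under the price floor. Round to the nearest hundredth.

9.00

Rewriting demand in inverse form: P = 181 - 2Q.
Free-market equilibrium: 181 - 2Q = 32 + 3Q gives Q* = 29.8, P* = 121.4.
At P = 175, buyers demand (181 - 175)/2 = 3 while sellers would supply more, so the quantity traded is 3 at price 175.
CS is the triangle under demand above 175: (1/2)(3)(181 - 175) = 9.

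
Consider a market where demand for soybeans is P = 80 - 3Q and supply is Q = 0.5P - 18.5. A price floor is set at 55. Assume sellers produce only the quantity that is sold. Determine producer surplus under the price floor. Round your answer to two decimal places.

80.56

Rewriting supply in inverse form: P = 37 + 2Q.
Free-market equilibrium: 80 - 3Q = 37 + 2Q gives Q* = 8.6, P* = 54.2.
At P = 55, buyers demand (80 - 55)/3 = 8.3333 while sellers would supply more, so the quantity traded is 8.3333 at price 55.
The supply price at Q = 8.3333 is 53.6667. PS is the trapezoid between 55 and supply over [0, 8.3333]: (1/2)[(55 - 37) + (55 - 53.6667)](8.3333) = 80.5556.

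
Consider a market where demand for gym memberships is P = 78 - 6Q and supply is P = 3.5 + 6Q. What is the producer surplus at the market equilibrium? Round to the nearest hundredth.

Equilibrium: 78 - 6Q = 3.5 + 6Q, so Q* = 6.2083 and P* = 40.75.
Producer surplus is the triangle above supply below P*: (1/2)(6.2083)(40.75 - 3.5) = (1/2)(6.2083)(37.25) = 115.6302.

115.63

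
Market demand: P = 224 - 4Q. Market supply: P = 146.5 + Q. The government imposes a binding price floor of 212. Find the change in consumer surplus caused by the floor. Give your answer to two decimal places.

Without the control, 224 - 4Q = 146.5 + Q so Q* = 15.5 and P* = 162.
At the floor price 212, quantity demanded is (224 - 212)/4 = 3; demand is the short side, so Q = 3 trades at P = 212.
CS goes from (1/2)(15.5)(62) = 480.5 to 18 (computed as (224 - 212)(3) - (1/2)(4)(3)^2), a change of -462.5.

-462.50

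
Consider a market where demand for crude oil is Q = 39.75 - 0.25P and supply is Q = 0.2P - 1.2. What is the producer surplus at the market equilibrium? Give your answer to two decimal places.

722.50

Rewriting demand in inverse form: P = 159 - 4Q.
Rewriting supply in inverse form: P = 6 + 5Q.
Setting demand equal to supply, 153 = 9Q, so Q* = 17 and P* = 91.
Producer surplus is the triangle above supply below P*: (1/2)(17)(91 - 6) = (1/2)(17)(85) = 722.5.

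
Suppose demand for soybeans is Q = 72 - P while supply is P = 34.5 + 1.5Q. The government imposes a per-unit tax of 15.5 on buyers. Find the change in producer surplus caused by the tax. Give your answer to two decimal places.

-110.67

Rewriting demand in inverse form: P = 72 - Q.
Pre-tax equilibrium: 72 - Q = 34.5 + 1.5Q gives Q* = 15, P* = 57.
A tax on buyers shifts demand down by 15.5: (72 - 15.5) - Q = 34.5 + 1.5Q, so Q_t = 8.8. Buyers pay P_b = 63.2; sellers receive P_s = P_b - 15.5 = 47.7.
Producers lose the trapezoid between P_s and P* out to Q_t plus the triangle from Q_t to Q*: change in PS = 58.08 - 168.75 = -110.67.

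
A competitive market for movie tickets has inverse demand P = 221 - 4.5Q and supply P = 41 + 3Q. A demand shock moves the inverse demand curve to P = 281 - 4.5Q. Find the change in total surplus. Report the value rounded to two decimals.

1680.00

Initial equilibrium: Q_0 = 24, P_0 = 113; CS_0 = (1/2)(24)(108) = 1296, PS_0 = (1/2)(24)(72) = 864.
New equilibrium: 281 - 4.5Q = 41 + 3Q gives Q_1 = 32, P_1 = 137; CS_1 = 2304, PS_1 = 1536.
Change in total surplus = (2304 + 1536) - (1296 + 864) = 1680.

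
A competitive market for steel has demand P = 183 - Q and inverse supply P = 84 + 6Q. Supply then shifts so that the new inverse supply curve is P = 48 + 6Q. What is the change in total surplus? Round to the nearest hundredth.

601.71

Initial equilibrium: Q_0 = 14.1429, P_0 = 168.8571; CS_0 = (1/2)(14.1429)(14.1429) = 100.0102, PS_0 = (1/2)(14.1429)(84.8571) = 600.0612.
New equilibrium: 183 - Q = 48 + 6Q gives Q_1 = 19.2857, P_1 = 163.7143; CS_1 = 185.9694, PS_1 = 1115.8163.
Change in total surplus = (185.9694 + 1115.8163) - (100.0102 + 600.0612) = 601.7143.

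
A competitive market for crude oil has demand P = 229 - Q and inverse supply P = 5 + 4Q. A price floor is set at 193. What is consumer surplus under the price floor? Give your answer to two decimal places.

Without the control, 229 - Q = 5 + 4Q so Q* = 44.8 and P* = 184.2.
At P = 193, buyers demand (229 - 193)/1 = 36 while sellers would supply more, so the quantity traded is 36 at price 193.
CS is the triangle under demand above 193: (1/2)(36)(229 - 193) = 648.

648.00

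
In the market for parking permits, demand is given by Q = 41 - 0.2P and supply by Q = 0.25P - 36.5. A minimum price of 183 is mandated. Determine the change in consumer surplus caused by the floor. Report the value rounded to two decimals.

Rewriting demand in inverse form: P = 205 - 5Q.
Rewriting supply in inverse form: P = 146 + 4Q.
Free-market equilibrium: 205 - 5Q = 146 + 4Q gives Q* = 6.5556, P* = 172.2222.
At the floor price 183, quantity demanded is (205 - 183)/5 = 4.4; demand is the short side, so Q = 4.4 trades at P = 183.
CS goes from (1/2)(6.5556)(32.7778) = 107.4383 to 48.4 (computed as (205 - 183)(4.4) - (1/2)(5)(4.4)^2), a change of -59.0383.

-59.04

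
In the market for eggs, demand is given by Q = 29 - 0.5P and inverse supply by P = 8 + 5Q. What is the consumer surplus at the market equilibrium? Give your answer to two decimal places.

Rewriting demand in inverse form: P = 58 - 2Q.
Equilibrium: 58 - 2Q = 8 + 5Q, so Q* = 7.1429 and P* = 43.7143.
Consumer surplus is the triangle under demand above P*: (1/2)(7.1429)(58 - 43.7143) = (1/2)(7.1429)(14.2857) = 51.0204.

51.02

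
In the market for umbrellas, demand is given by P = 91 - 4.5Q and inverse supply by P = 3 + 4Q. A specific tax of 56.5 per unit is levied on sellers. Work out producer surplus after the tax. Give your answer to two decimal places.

Pre-tax equilibrium: 91 - 4.5Q = 3 + 4Q gives Q* = 10.3529, P* = 44.4118.
With the tax, sellers need 56.5 more per unit: 91 - 4.5Q = 3 + 4Q + 56.5, so Q_t = 3.7059. Buyers pay P_b = 74.3235; sellers receive P_s = P_b - 56.5 = 17.8235.
Producer surplus is the triangle above supply below P_s: (1/2)(3.7059)(17.8235 - 3) = 27.4671.

27.47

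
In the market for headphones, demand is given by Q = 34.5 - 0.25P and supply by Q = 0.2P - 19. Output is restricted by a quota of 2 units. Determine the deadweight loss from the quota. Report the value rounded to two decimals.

34.72

Rewriting demand in inverse form: P = 138 - 4Q.
Rewriting supply in inverse form: P = 95 + 5Q.
Without the quota, 138 - 4Q = 95 + 5Q gives Q* = 4.7778.
At Q = 2 the demand price is 138 - 4(2) = 130 and the supply price is 95 + 5(2) = 105.
DWL = (1/2)(gap between curves at 2) x (Q* - 2) = (1/2)(25)(2.7778) = 34.7222.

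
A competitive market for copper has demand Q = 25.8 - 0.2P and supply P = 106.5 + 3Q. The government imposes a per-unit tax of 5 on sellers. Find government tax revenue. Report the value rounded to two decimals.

Rewriting demand in inverse form: P = 129 - 5Q.
Without the tax, 129 - 5Q = 106.5 + 3Q so Q* = 2.8125 and P* = 114.9375.
With the tax, sellers need 5 more per unit: 129 - 5Q = 106.5 + 3Q + 5, so Q_t = 2.1875. Buyers pay P_b = 118.0625; sellers receive P_s = P_b - 5 = 113.0625.
Revenue is the tax times quantity traded: 5 x 2.1875 = 10.9375.

10.94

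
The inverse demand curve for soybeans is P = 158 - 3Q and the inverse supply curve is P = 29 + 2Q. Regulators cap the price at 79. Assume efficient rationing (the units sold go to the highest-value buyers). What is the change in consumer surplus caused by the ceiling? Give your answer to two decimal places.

Free-market equilibrium: 158 - 3Q = 29 + 2Q gives Q* = 25.8, P* = 80.6.
At the ceiling price 79, quantity supplied is (79 - 29)/2 = 25; supply is the short side, so Q = 25 trades at P = 79.
CS goes from (1/2)(25.8)(77.4) = 998.46 to 1037.5 (computed as (158 - 79)(25) - (1/2)(3)(25)^2), a change of 39.04.

39.04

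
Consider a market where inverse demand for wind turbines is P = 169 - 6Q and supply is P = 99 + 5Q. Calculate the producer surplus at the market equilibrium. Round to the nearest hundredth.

Set 169 - 6Q = 99 + 5Q, which gives 70 = 11Q, so Q* = 6.3636 and P* = 169 - 6(6.3636) = 130.8182.
The supply curve's price intercept is 99, so PS = (1/2)(Q*)(P* - 99) = (1/2)(6.3636)(31.8182) = 101.2397.

101.24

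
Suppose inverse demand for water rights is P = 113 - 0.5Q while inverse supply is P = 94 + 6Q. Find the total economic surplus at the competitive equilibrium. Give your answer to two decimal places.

Setting demand equal to supply, 19 = 6.5Q, so Q* = 2.9231 and P* = 111.5385.
Total surplus is the full triangle between the curves from 0 to Q*: (1/2)(2.9231)(113 - 94) = 27.7692.

27.77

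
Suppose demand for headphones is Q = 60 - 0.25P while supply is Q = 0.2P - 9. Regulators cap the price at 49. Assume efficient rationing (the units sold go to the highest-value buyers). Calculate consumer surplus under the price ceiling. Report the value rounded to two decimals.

Rewriting demand in inverse form: P = 240 - 4Q.
Rewriting supply in inverse form: P = 45 + 5Q.
Free-market equilibrium: 240 - 4Q = 45 + 5Q gives Q* = 21.6667, P* = 153.3333.
At the ceiling price 49, quantity supplied is (49 - 45)/5 = 0.8; supply is the short side, so Q = 0.8 trades at P = 49.
The demand price at Q = 0.8 is 236.8. CS is the trapezoid between demand and 49 over [0, 0.8]: (1/2)[(240 - 49) + (236.8 - 49)](0.8) = 151.52.

151.52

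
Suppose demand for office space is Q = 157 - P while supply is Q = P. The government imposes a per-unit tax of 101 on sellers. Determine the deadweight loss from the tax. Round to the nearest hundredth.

2550.25

Rewriting demand in inverse form: P = 157 - Q.
Rewriting supply in inverse form: P = Q.
Without the tax, 157 - Q = Q so Q* = 78.5 and P* = 78.5.
With the tax, sellers need 101 more per unit: 157 - Q = Q + 101, so Q_t = 28. Buyers pay P_b = 129; sellers receive P_s = P_b - 101 = 28.
The welfare triangle lost has base Q* - Q_t = 50.5 and height t = 101, so DWL = (1/2)(50.5)(101) = 2550.25.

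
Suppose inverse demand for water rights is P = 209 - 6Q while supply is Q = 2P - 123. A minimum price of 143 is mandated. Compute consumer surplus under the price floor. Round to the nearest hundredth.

363.00

Rewriting supply in inverse form: P = 61.5 + 0.5Q.
Without the control, 209 - 6Q = 61.5 + 0.5Q so Q* = 22.6923 and P* = 72.8462.
At the floor price 143, quantity demanded is (209 - 143)/6 = 11; demand is the short side, so Q = 11 trades at P = 143.
CS is the triangle under demand above 143: (1/2)(11)(209 - 143) = 363.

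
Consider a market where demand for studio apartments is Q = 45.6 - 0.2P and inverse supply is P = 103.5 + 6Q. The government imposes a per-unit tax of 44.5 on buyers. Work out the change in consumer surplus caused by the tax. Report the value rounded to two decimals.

Rewriting demand in inverse form: P = 228 - 5Q.
Pre-tax equilibrium: 228 - 5Q = 103.5 + 6Q gives Q* = 11.3182, P* = 171.4091.
With the tax, buyers' net willingness to pay falls by 44.5: (228 - 44.5) - 5Q = 103.5 + 6Q, so Q_t = 7.2727. Buyers pay P_b = 191.6364; sellers receive P_s = P_b - 44.5 = 147.1364.
Consumers lose the trapezoid between P* and P_b out to Q_t plus the triangle from Q_t to Q*: change in CS = 132.2314 - 320.2531 = -188.0217.

-188.02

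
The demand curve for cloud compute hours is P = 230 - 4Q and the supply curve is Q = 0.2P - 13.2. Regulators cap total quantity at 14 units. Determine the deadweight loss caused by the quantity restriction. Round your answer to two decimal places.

Rewriting supply in inverse form: P = 66 + 5Q.
Unrestricted equilibrium: Q* = (230 - 66)/(4 + 5) = 18.2222.
At Q = 14 the demand price is 230 - 4(14) = 174 and the supply price is 66 + 5(14) = 136.
Deadweight loss is the triangle between the curves from 14 to 18.2222: (1/2)(174 - 136)(18.2222 - 14) = 80.2222.

80.22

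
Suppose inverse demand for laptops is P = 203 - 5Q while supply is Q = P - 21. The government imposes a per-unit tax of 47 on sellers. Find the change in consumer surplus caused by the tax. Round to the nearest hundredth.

Rewriting supply in inverse form: P = 21 + Q.
Without the tax, 203 - 5Q = 21 + Q so Q* = 30.3333 and P* = 51.3333.
A tax on sellers shifts supply up by 47: 203 - 5Q = 21 + Q + 47, so Q_t = 22.5. Buyers pay P_b = 90.5; sellers receive P_s = P_b - 47 = 43.5.
Consumers lose the trapezoid between P* and P_b out to Q_t plus the triangle from Q_t to Q*: change in CS = 1265.625 - 2300.2778 = -1034.6528.

-1034.65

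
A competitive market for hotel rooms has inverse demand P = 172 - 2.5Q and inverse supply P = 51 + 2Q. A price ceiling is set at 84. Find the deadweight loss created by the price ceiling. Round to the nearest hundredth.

242.84

Without the control, 172 - 2.5Q = 51 + 2Q so Q* = 26.8889 and P* = 104.7778.
At the ceiling price 84, quantity supplied is (84 - 51)/2 = 16.5; supply is the short side, so Q = 16.5 trades at P = 84.
At Q = 16.5 the demand price is 130.75 and the supply price is 84. Deadweight loss is the triangle between the curves from 16.5 to 26.8889: (1/2)(130.75 - 84)(26.8889 - 16.5) = 242.8403.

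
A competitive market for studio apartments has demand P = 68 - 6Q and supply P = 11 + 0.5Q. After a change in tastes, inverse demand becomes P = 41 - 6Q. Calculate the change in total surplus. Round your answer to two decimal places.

-180.69

Initial equilibrium: Q_0 = 8.7692, P_0 = 15.3846; CS_0 = (1/2)(8.7692)(52.6154) = 230.6982, PS_0 = (1/2)(8.7692)(4.3846) = 19.2249.
New equilibrium: 41 - 6Q = 11 + 0.5Q gives Q_1 = 4.6154, P_1 = 13.3077; CS_1 = 63.9053, PS_1 = 5.3254.
Change in total surplus = (63.9053 + 5.3254) - (230.6982 + 19.2249) = -180.6923.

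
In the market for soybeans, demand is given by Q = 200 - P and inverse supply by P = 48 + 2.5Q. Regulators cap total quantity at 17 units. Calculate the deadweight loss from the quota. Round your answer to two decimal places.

1222.32

Rewriting demand in inverse form: P = 200 - Q.
Without the quota, 200 - Q = 48 + 2.5Q gives Q* = 43.4286.
At Q = 17 the demand price is 200 - (17) = 183 and the supply price is 48 + 2.5(17) = 90.5.
DWL = (1/2)(gap between curves at 17) x (Q* - 17) = (1/2)(92.5)(26.4286) = 1222.3214.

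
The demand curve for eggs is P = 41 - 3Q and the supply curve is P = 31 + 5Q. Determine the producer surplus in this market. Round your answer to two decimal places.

Setting demand equal to supply, 10 = 8Q, so Q* = 1.25 and P* = 37.25.
Producer surplus is the triangle above supply below P*: (1/2)(1.25)(37.25 - 31) = (1/2)(1.25)(6.25) = 3.9062.

3.91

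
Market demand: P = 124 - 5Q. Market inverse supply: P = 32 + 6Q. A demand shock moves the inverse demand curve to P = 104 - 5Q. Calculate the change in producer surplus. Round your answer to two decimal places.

Initial equilibrium: Q_0 = 8.3636, P_0 = 82.1818; CS_0 = (1/2)(8.3636)(41.8182) = 174.876, PS_0 = (1/2)(8.3636)(50.1818) = 209.8512.
New equilibrium: 104 - 5Q = 32 + 6Q gives Q_1 = 6.5455, P_1 = 71.2727; CS_1 = 107.1074, PS_1 = 128.5289.
Change in producer surplus = 128.5289 - 209.8512 = -81.3223.

-81.32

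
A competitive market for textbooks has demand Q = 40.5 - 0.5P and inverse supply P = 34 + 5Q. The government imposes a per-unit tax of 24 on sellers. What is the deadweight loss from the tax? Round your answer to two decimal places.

Rewriting demand in inverse form: P = 81 - 2Q.
Without the tax, 81 - 2Q = 34 + 5Q so Q* = 6.7143 and P* = 67.5714.
With the tax, sellers need 24 more per unit: 81 - 2Q = 34 + 5Q + 24, so Q_t = 3.2857. Buyers pay P_b = 74.4286; sellers receive P_s = P_b - 24 = 50.4286.
Deadweight loss is the triangle between the curves from Q_t to Q*: (1/2)(6.7143 - 3.2857)(24) = 41.1429.

41.14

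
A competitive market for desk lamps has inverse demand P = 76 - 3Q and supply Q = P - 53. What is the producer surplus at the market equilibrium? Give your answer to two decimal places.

16.53

Rewriting supply in inverse form: P = 53 + Q.
Set 76 - 3Q = 53 + Q, which gives 23 = 4Q, so Q* = 5.75 and P* = 76 - 3(5.75) = 58.75.
The supply curve's price intercept is 53, so PS = (1/2)(Q*)(P* - 53) = (1/2)(5.75)(5.75) = 16.5312.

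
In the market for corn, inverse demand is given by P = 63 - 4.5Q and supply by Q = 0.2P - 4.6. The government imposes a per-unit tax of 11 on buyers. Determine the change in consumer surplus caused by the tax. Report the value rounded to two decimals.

Rewriting supply in inverse form: P = 23 + 5Q.
Without the tax, 63 - 4.5Q = 23 + 5Q so Q* = 4.2105 and P* = 44.0526.
A tax on buyers shifts demand down by 11: (63 - 11) - 4.5Q = 23 + 5Q, so Q_t = 3.0526. Buyers pay P_b = 49.2632; sellers receive P_s = P_b - 11 = 38.2632.
Consumers lose the trapezoid between P* and P_b out to Q_t plus the triangle from Q_t to Q*: change in CS = 20.9668 - 39.8892 = -18.9224.

-18.92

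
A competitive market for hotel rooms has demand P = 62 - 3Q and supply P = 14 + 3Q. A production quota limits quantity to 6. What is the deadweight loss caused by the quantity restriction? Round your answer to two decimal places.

12.00

Unrestricted equilibrium: Q* = (62 - 14)/(3 + 3) = 8.
At Q = 6 the demand price is 62 - 3(6) = 44 and the supply price is 14 + 3(6) = 32.
Deadweight loss is the triangle between the curves from 6 to 8: (1/2)(44 - 32)(8 - 6) = 12.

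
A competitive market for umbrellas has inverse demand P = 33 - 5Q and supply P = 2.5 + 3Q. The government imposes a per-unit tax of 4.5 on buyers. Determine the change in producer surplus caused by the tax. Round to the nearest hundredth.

-5.96

Without the tax, 33 - 5Q = 2.5 + 3Q so Q* = 3.8125 and P* = 13.9375.
A tax on buyers shifts demand down by 4.5: (33 - 4.5) - 5Q = 2.5 + 3Q, so Q_t = 3.25. Buyers pay P_b = 16.75; sellers receive P_s = P_b - 4.5 = 12.25.
PS falls from (1/2)(3.8125)(11.4375) = 21.8027 to (1/2)(3.25)(9.75) = 15.8438, a change of -5.959.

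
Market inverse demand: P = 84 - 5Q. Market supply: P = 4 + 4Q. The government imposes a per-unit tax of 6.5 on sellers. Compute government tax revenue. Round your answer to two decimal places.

53.08

Pre-tax equilibrium: 84 - 5Q = 4 + 4Q gives Q* = 8.8889, P* = 39.5556.
With the tax, sellers need 6.5 more per unit: 84 - 5Q = 4 + 4Q + 6.5, so Q_t = 8.1667. Buyers pay P_b = 43.1667; sellers receive P_s = P_b - 6.5 = 36.6667.
Tax revenue = t x Q_t = 6.5 x 8.1667 = 53.0833.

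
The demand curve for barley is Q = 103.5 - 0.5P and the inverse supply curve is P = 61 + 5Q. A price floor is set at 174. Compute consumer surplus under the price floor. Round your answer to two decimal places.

272.25

Rewriting demand in inverse form: P = 207 - 2Q.
Free-market equilibrium: 207 - 2Q = 61 + 5Q gives Q* = 20.8571, P* = 165.2857.
At the floor price 174, quantity demanded is (207 - 174)/2 = 16.5; demand is the short side, so Q = 16.5 trades at P = 174.
CS is the triangle under demand above 174: (1/2)(16.5)(207 - 174) = 272.25.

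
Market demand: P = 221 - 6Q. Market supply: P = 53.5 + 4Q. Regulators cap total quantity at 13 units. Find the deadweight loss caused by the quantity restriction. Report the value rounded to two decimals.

Without the quota, 221 - 6Q = 53.5 + 4Q gives Q* = 16.75.
At Q = 13 the demand price is 221 - 6(13) = 143 and the supply price is 53.5 + 4(13) = 105.5.
DWL = (1/2)(gap between curves at 13) x (Q* - 13) = (1/2)(37.5)(3.75) = 70.3125.

70.31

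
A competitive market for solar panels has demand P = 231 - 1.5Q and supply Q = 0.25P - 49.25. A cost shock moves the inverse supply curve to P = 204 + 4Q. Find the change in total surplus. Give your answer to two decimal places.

-38.82

Rewriting supply in inverse form: P = 197 + 4Q.
Initial equilibrium: Q_0 = 6.1818, P_0 = 221.7273; CS_0 = (1/2)(6.1818)(9.2727) = 28.6612, PS_0 = (1/2)(6.1818)(24.7273) = 76.4298.
New equilibrium: 231 - 1.5Q = 204 + 4Q gives Q_1 = 4.9091, P_1 = 223.6364; CS_1 = 18.0744, PS_1 = 48.1983.
Change in total surplus = (18.0744 + 48.1983) - (28.6612 + 76.4298) = -38.8182.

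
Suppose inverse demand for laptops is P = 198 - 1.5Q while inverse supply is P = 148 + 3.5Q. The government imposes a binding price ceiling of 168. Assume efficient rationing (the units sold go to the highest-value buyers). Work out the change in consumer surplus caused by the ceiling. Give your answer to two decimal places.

Without the control, 198 - 1.5Q = 148 + 3.5Q so Q* = 10 and P* = 183.
At the ceiling price 168, quantity supplied is (168 - 148)/3.5 = 5.7143; supply is the short side, so Q = 5.7143 trades at P = 168.
CS goes from (1/2)(10)(15) = 75 to 146.9388 (computed as (198 - 168)(5.7143) - (1/2)(1.5)(5.7143)^2), a change of 71.9388.

71.94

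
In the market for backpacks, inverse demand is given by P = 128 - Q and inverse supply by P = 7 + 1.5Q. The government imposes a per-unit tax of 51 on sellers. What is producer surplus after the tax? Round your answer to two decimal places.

588.00

Without the tax, 128 - Q = 7 + 1.5Q so Q* = 48.4 and P* = 79.6.
A tax on sellers shifts supply up by 51: 128 - Q = 7 + 1.5Q + 51, so Q_t = 28. Buyers pay P_b = 100; sellers receive P_s = P_b - 51 = 49.
PS = (1/2)(Q_t)(P_s - 7) = (1/2)(28)(42) = 588.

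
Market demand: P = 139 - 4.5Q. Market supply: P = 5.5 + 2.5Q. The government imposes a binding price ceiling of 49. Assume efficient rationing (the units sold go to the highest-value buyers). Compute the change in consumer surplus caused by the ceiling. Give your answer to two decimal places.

66.42

Without the control, 139 - 4.5Q = 5.5 + 2.5Q so Q* = 19.0714 and P* = 53.1786.
At P = 49, sellers supply (49 - 5.5)/2.5 = 17.4 while buyers want more, so the quantity traded is 17.4 at price 49.
CS goes from (1/2)(19.0714)(85.8214) = 818.3686 to 884.79 (computed as (139 - 49)(17.4) - (1/2)(4.5)(17.4)^2), a change of 66.4214.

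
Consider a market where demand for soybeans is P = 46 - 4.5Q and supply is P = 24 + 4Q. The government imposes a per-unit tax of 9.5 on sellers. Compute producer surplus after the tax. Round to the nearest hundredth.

4.33

Without the tax, 46 - 4.5Q = 24 + 4Q so Q* = 2.5882 and P* = 34.3529.
A tax on sellers shifts supply up by 9.5: 46 - 4.5Q = 24 + 4Q + 9.5, so Q_t = 1.4706. Buyers pay P_b = 39.3824; sellers receive P_s = P_b - 9.5 = 29.8824.
PS = (1/2)(Q_t)(P_s - 24) = (1/2)(1.4706)(5.8824) = 4.3253.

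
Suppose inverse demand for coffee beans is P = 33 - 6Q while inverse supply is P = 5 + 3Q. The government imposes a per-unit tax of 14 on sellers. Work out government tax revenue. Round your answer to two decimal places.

Pre-tax equilibrium: 33 - 6Q = 5 + 3Q gives Q* = 3.1111, P* = 14.3333.
With the tax, sellers need 14 more per unit: 33 - 6Q = 5 + 3Q + 14, so Q_t = 1.5556. Buyers pay P_b = 23.6667; sellers receive P_s = P_b - 14 = 9.6667.
Tax revenue = t x Q_t = 14 x 1.5556 = 21.7778.

21.78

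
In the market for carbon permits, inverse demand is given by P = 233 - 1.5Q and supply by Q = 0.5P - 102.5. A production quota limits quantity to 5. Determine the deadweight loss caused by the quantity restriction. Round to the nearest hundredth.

Rewriting supply in inverse form: P = 205 + 2Q.
Without the quota, 233 - 1.5Q = 205 + 2Q gives Q* = 8.
At Q = 5 the demand price is 233 - 1.5(5) = 225.5 and the supply price is 205 + 2(5) = 215.
Deadweight loss is the triangle between the curves from 5 to 8: (1/2)(225.5 - 215)(8 - 5) = 15.75.

15.75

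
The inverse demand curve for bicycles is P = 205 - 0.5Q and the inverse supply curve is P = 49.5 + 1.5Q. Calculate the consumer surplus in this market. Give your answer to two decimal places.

Setting demand equal to supply, 155.5 = 2Q, so Q* = 77.75 and P* = 166.125.
CS is the area between the demand curve and P* from 0 to Q*: (1/2)(77.75)(38.875) = 1511.2656.

1511.27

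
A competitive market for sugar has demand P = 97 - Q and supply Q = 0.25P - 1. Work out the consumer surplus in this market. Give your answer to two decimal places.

172.98

Rewriting supply in inverse form: P = 4 + 4Q.
Equilibrium: 97 - Q = 4 + 4Q, so Q* = 18.6 and P* = 78.4.
The demand choke price is 97, so CS = (1/2)(Q*)(97 - P*) = (1/2)(18.6)(18.6) = 172.98.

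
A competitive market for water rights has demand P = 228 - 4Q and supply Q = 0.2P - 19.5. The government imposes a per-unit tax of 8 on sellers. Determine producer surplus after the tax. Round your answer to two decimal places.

Rewriting supply in inverse form: P = 97.5 + 5Q.
Pre-tax equilibrium: 228 - 4Q = 97.5 + 5Q gives Q* = 14.5, P* = 170.
With the tax, sellers need 8 more per unit: 228 - 4Q = 97.5 + 5Q + 8, so Q_t = 13.6111. Buyers pay P_b = 173.5556; sellers receive P_s = P_b - 8 = 165.5556.
PS = (1/2)(Q_t)(P_s - 97.5) = (1/2)(13.6111)(68.0556) = 463.1559.

463.16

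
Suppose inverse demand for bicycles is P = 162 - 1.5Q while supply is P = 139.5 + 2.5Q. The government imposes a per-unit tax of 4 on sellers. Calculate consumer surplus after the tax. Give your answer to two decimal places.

Without the tax, 162 - 1.5Q = 139.5 + 2.5Q so Q* = 5.625 and P* = 153.5625.
With the tax, sellers need 4 more per unit: 162 - 1.5Q = 139.5 + 2.5Q + 4, so Q_t = 4.625. Buyers pay P_b = 155.0625; sellers receive P_s = P_b - 4 = 151.0625.
CS = (1/2)(Q_t)(162 - P_b) = (1/2)(4.625)(6.9375) = 16.043.

16.04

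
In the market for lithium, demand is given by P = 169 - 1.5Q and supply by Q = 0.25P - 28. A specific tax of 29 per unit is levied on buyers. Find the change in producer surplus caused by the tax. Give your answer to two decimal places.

-162.98

Rewriting supply in inverse form: P = 112 + 4Q.
Pre-tax equilibrium: 169 - 1.5Q = 112 + 4Q gives Q* = 10.3636, P* = 153.4545.
A tax on buyers shifts demand down by 29: (169 - 29) - 1.5Q = 112 + 4Q, so Q_t = 5.0909. Buyers pay P_b = 161.3636; sellers receive P_s = P_b - 29 = 132.3636.
Producers lose the trapezoid between P_s and P* out to Q_t plus the triangle from Q_t to Q*: change in PS = 51.8347 - 214.8099 = -162.9752.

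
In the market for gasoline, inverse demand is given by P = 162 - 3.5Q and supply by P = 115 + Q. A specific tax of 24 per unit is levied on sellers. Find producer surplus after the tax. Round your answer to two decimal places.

13.06

Without the tax, 162 - 3.5Q = 115 + Q so Q* = 10.4444 and P* = 125.4444.
With the tax, sellers need 24 more per unit: 162 - 3.5Q = 115 + Q + 24, so Q_t = 5.1111. Buyers pay P_b = 144.1111; sellers receive P_s = P_b - 24 = 120.1111.
PS = (1/2)(Q_t)(P_s - 115) = (1/2)(5.1111)(5.1111) = 13.0617.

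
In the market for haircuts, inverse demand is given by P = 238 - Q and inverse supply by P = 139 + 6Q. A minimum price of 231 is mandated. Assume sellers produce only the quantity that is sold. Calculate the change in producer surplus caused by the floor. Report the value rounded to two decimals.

-103.06

Free-market equilibrium: 238 - Q = 139 + 6Q gives Q* = 14.1429, P* = 223.8571.
At the floor price 231, quantity demanded is (238 - 231)/1 = 7; demand is the short side, so Q = 7 trades at P = 231.
PS goes from (1/2)(14.1429)(84.8571) = 600.0612 to 497 (computed as (231 - 139)(7) - (1/2)(6)(7)^2), a change of -103.0612.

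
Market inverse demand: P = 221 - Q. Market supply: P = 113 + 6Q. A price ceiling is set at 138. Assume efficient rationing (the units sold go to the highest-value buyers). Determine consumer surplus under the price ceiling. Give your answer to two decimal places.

337.15

Free-market equilibrium: 221 - Q = 113 + 6Q gives Q* = 15.4286, P* = 205.5714.
At the ceiling price 138, quantity supplied is (138 - 113)/6 = 4.1667; supply is the short side, so Q = 4.1667 trades at P = 138.
The demand price at Q = 4.1667 is 216.8333. CS is the trapezoid between demand and 138 over [0, 4.1667]: (1/2)[(221 - 138) + (216.8333 - 138)](4.1667) = 337.1528.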